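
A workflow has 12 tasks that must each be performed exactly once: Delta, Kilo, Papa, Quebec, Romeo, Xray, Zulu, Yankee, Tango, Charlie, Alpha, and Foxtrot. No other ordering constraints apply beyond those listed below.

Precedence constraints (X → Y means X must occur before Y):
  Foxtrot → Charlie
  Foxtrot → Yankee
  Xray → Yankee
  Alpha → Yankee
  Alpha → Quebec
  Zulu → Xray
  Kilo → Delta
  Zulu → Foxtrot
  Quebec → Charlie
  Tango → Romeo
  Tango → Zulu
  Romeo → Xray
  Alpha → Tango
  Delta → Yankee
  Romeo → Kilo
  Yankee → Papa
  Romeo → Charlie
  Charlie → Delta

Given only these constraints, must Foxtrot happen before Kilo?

Nothing in the constraints links Foxtrot and Kilo; they are unordered relative to each other.
A valid ordering placing Kilo before Foxtrot exists, so the answer is no.

No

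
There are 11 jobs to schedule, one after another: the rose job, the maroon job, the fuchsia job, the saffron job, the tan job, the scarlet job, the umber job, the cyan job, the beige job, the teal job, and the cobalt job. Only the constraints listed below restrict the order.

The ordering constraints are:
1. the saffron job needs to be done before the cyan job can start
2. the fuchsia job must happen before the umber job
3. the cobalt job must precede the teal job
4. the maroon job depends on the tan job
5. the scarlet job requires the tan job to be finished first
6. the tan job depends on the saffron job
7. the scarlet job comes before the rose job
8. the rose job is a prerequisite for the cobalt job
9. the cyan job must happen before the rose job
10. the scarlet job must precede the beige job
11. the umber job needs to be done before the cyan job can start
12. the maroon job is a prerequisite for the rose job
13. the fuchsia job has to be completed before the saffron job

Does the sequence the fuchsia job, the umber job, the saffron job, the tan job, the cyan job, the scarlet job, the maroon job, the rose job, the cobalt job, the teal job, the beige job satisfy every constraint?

Yes

Going through the constraints one by one, each required predecessor appears earlier in the sequence than its dependent — e.g. the scarlet job (position 6) is before the beige job (position 11), as required.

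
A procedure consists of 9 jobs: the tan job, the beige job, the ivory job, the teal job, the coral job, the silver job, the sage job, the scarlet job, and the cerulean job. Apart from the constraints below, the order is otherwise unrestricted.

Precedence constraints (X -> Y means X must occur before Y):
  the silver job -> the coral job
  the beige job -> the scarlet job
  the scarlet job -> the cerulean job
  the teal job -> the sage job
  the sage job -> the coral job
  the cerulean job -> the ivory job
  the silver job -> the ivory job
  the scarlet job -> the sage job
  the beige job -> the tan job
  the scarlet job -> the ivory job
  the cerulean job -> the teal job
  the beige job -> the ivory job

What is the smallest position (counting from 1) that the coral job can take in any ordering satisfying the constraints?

Every job that must precede the coral job has to come before it. Tracing all chains that end at the coral job, those jobs are: the beige job, the teal job, the silver job, the sage job, the scarlet job, the cerulean job — 6 in total.
With 6 mandatory predecessors, the earliest the coral job can sit is position 6+1 = 7, and placing just those 6 first achieves it.

7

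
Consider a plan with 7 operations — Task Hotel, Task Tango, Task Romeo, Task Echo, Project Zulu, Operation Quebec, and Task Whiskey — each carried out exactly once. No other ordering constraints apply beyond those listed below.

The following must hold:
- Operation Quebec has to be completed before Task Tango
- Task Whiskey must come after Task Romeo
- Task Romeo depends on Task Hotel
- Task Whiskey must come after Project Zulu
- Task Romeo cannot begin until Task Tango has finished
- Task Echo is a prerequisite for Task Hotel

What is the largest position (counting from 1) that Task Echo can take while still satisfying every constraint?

4

Following every chain forward from Task Echo, the operations that must come later are Task Hotel, Task Romeo, Task Whiskey — 3 of them.
So at least 3 operations follow Task Echo, putting Task Echo no later than position 4. That position is achievable by scheduling everything else first.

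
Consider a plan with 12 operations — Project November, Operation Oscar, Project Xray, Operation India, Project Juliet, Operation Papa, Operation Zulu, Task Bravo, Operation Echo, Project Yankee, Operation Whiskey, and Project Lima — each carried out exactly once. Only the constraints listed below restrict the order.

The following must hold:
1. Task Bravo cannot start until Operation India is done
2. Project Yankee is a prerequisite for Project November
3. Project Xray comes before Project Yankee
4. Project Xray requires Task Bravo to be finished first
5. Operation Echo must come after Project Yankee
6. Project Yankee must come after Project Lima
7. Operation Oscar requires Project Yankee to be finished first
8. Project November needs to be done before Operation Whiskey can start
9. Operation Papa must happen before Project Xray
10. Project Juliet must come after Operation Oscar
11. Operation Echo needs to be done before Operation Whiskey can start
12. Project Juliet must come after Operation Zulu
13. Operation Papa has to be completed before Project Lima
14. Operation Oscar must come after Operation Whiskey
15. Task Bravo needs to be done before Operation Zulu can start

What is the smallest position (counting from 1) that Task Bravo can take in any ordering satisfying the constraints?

2

The only operation forced before Task Bravo (directly or transitively) is Operation India.
With 1 mandatory predecessor, the earliest Task Bravo can sit is position 1+1 = 2, and placing just that one first achieves it.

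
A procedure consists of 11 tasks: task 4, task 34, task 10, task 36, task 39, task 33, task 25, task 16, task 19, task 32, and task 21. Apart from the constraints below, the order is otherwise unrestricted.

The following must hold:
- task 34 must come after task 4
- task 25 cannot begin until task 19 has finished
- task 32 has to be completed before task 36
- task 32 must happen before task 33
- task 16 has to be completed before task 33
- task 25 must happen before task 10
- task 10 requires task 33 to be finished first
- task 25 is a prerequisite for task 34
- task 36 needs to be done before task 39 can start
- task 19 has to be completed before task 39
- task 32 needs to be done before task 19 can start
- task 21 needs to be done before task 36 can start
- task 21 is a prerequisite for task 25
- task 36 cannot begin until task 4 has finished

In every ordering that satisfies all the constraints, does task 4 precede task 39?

Tracing the constraints gives a chain: task 4 → task 36 → task 39.
Hence task 4 necessarily comes before task 39.

Yes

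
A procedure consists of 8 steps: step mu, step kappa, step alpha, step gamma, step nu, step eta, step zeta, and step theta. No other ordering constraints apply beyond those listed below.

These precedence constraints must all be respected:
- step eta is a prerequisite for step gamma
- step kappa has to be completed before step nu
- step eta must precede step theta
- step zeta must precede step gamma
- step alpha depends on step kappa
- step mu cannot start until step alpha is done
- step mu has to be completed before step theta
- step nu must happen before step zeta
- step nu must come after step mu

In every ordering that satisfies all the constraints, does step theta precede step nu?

Step theta and step nu are not related by any chain of constraints.
A valid ordering placing step nu before step theta exists, so the answer is no.

No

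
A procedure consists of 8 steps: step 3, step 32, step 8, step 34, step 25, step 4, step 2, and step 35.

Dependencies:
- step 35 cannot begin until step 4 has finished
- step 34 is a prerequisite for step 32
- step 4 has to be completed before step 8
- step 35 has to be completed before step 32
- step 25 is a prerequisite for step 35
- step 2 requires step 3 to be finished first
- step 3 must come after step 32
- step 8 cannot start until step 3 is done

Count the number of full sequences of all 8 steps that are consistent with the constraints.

3 steps have no prerequisites (step 34, step 25, step 4), so any of them could come first.
Counting all ways to extend the partial order to a total order gives 16.

16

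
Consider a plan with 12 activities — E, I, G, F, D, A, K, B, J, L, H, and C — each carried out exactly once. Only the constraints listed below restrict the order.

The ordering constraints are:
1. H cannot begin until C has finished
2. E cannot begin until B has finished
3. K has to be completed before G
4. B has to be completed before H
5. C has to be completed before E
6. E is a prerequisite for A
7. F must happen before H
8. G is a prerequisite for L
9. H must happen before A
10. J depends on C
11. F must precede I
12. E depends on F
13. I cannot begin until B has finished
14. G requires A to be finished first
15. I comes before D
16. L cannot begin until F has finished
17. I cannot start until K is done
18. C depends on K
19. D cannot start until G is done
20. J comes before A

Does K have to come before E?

Yes

Following the dependencies: K → C → E.
So K must precede E in any valid ordering.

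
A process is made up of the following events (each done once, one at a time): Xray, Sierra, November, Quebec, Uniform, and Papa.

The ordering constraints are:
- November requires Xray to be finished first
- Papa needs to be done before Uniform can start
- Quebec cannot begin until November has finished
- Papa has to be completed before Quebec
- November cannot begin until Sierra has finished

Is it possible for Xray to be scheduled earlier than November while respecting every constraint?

Every valid ordering already has Xray before November (the constraints require it), so in particular at least one does.

Yes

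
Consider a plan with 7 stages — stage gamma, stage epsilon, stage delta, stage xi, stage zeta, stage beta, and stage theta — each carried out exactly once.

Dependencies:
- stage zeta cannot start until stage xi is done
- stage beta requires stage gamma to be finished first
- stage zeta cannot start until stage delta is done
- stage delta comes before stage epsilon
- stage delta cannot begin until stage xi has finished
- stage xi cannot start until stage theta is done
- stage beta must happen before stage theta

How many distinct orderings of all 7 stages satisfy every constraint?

2

Stage gamma is the only stage with nothing required before it, so every ordering starts there.
Enumerating by repeatedly choosing an available stage (one whose prerequisites are all placed) gives 2 distinct complete orderings.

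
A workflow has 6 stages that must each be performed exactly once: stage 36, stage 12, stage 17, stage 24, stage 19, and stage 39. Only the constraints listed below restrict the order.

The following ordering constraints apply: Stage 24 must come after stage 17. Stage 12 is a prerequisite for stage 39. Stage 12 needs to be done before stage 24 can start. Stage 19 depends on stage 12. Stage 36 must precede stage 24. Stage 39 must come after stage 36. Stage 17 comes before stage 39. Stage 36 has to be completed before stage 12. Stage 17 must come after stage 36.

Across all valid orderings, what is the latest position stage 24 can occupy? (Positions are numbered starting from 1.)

6

Nothing depends on stage 24, so it can be the final stage, position 6.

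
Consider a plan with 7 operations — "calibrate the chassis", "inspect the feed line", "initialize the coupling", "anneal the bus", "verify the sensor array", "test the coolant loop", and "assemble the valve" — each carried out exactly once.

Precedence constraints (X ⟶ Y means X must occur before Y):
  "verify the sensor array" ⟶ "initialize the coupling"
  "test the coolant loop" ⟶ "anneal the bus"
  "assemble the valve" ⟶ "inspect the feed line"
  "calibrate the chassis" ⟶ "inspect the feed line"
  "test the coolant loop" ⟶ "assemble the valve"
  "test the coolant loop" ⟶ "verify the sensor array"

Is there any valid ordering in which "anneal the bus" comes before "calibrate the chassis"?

Nothing in the constraints forces "calibrate the chassis" before "anneal the bus" — there is no chain from "calibrate the chassis" to "anneal the bus".
That means at least one valid schedule has "anneal the bus" before "calibrate the chassis".

Yes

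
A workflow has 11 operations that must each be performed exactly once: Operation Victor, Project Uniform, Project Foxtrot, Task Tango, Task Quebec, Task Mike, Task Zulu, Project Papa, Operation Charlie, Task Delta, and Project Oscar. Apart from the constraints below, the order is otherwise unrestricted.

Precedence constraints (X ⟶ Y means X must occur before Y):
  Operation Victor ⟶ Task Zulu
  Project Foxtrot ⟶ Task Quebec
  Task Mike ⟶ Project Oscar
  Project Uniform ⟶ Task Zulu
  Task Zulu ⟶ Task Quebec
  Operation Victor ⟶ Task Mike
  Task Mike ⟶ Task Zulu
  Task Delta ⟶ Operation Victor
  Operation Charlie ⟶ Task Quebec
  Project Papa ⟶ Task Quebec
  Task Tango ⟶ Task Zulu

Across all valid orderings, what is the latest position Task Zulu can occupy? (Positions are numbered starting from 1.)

10

Following the constraints forward from Task Zulu, its only required successor is Task Quebec.
With 1 mandatory successor out of 11 operations total, the latest slot for Task Zulu is 11−1 = 10, and it's reachable by doing all non-successors before Task Zulu.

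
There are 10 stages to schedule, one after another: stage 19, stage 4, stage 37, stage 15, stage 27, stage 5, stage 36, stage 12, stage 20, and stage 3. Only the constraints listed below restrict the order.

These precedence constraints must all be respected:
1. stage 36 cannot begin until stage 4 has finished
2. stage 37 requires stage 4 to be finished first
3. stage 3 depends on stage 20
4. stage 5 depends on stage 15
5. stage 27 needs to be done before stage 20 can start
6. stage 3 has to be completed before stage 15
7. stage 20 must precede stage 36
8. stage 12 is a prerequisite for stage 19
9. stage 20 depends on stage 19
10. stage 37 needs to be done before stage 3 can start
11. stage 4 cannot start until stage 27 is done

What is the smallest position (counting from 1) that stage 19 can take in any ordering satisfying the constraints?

The only stage forced before stage 19 (directly or transitively) is stage 12.
So at minimum 1 stage comes before stage 19, putting stage 19 no earlier than position 2. That position is achievable by scheduling exactly that predecessor first.

2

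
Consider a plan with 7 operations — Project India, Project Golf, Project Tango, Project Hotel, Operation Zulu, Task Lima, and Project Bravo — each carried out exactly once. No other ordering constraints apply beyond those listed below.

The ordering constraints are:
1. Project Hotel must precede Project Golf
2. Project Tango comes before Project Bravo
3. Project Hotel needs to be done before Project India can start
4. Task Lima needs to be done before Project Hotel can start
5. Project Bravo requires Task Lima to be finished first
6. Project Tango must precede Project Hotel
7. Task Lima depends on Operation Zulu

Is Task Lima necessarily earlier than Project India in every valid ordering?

There is a constraint chain Task Lima → Project Hotel → Project India.
That forces Task Lima before Project India in every valid schedule.

Yes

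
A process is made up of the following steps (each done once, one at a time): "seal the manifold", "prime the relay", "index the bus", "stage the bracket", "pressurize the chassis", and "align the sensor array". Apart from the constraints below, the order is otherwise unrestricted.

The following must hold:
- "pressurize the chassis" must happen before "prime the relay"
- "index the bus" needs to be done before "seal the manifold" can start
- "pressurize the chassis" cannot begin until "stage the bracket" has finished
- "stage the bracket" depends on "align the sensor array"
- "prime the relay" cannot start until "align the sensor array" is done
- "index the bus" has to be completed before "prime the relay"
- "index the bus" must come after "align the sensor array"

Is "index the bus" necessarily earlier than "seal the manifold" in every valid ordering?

Following the dependencies: "index the bus" → "seal the manifold".
So "index the bus" must precede "seal the manifold" in any valid ordering.

Yes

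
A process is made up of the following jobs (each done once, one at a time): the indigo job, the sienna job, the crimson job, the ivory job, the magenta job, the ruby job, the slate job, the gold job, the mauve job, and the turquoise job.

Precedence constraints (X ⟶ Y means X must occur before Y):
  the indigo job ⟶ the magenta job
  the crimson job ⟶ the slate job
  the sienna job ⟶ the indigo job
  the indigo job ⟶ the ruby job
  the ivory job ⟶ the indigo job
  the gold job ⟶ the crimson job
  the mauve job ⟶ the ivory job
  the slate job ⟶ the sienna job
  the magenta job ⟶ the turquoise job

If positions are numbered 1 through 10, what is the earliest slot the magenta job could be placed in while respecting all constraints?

Working backwards through the constraints from the magenta job, its full set of required predecessors is the indigo job, the sienna job, the crimson job, the ivory job, the slate job, the gold job, the mauve job — 7 of them.
With 7 mandatory predecessors, the earliest the magenta job can sit is position 7+1 = 8, and placing just those 7 first achieves it.

8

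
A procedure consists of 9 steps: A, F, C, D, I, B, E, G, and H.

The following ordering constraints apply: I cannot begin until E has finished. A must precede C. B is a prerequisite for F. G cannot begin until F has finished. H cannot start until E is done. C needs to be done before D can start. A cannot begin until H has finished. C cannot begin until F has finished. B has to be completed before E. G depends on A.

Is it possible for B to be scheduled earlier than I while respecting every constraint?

B is actually forced before I by the constraints, so certainly some valid ordering has B first.

Yes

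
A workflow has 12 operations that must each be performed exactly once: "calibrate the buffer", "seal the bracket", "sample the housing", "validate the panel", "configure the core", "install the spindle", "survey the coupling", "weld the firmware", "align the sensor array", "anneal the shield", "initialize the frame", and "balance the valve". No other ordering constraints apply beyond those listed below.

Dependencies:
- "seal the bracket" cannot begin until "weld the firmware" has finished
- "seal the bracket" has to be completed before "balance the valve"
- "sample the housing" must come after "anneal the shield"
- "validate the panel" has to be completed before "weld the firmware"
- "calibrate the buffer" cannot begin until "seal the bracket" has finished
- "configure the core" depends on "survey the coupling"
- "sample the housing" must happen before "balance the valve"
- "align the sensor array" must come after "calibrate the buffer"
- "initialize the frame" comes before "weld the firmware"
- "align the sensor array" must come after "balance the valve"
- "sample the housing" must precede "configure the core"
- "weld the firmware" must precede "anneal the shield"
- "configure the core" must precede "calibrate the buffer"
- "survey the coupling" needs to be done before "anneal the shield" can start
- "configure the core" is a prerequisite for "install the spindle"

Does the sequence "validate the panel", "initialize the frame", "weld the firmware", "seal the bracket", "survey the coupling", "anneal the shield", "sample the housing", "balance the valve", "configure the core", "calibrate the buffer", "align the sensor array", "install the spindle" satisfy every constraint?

Yes

Every stated constraint is respected: "seal the bracket" sits at position 4, ahead of "calibrate the buffer" at position 10, and each of the other listed pairs likewise has the predecessor earlier in the sequence.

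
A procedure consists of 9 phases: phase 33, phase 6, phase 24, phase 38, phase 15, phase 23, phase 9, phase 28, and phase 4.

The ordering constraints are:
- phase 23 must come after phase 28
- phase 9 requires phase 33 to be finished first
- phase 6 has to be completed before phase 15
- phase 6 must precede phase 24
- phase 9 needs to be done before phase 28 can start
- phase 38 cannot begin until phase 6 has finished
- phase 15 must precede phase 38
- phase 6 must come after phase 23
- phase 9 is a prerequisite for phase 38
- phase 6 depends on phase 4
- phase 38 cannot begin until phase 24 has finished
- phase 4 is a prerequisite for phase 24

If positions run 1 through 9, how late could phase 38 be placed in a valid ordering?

No constraint forces any phase after phase 38, so it can be placed last, in position 9.

9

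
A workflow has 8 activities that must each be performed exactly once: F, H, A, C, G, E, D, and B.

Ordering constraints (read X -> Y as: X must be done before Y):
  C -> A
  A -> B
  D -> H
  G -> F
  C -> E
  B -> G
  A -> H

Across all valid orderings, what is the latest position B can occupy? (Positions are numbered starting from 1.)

The activities that are forced after B, directly or by a chain of constraints, are F, G. That's 2 activities.
So at least 2 activities follow B, putting B no later than position 6. That position is achievable by scheduling everything else first.

6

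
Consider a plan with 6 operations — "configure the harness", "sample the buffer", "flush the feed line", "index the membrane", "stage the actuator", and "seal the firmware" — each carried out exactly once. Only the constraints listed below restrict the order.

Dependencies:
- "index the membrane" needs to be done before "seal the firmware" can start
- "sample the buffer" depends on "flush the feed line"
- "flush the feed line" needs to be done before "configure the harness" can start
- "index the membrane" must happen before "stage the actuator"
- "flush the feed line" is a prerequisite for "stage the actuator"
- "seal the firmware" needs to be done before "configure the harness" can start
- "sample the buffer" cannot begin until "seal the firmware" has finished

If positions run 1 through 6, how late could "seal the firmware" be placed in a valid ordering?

The operations that are forced after "seal the firmware", directly or by a chain of constraints, are "configure the harness", "sample the buffer". That's 2 operations.
With 2 mandatory successors out of 6 operations total, the latest slot for "seal the firmware" is 6−2 = 4, and it's reachable by doing all non-successors before "seal the firmware".

4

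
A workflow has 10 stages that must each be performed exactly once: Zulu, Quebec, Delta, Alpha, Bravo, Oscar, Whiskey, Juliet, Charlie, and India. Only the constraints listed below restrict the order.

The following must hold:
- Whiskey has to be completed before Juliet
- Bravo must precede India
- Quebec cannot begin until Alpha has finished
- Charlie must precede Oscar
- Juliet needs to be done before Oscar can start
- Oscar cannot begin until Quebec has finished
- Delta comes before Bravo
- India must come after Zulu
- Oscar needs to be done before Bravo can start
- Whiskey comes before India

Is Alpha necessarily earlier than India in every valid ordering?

Yes

Chaining the stated constraints: Alpha → Quebec → Oscar → Bravo → India.
That forces Alpha before India in every valid schedule.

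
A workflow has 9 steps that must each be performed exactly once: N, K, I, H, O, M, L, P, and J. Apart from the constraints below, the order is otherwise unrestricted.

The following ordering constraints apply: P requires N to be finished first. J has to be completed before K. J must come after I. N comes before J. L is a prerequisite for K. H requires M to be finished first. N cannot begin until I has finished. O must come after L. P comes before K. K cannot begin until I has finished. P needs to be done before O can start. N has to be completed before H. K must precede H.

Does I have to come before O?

Yes

There is a constraint chain I → N → P → O.
So I must precede O in any valid ordering.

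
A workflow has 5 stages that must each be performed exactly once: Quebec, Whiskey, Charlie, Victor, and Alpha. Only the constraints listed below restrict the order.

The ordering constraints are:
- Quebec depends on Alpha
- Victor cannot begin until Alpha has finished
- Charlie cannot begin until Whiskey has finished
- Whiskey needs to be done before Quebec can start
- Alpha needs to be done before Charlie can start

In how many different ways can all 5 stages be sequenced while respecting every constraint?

2 stages have no prerequisites (Whiskey, Alpha), so any of them could come first.
Counting all ways to extend the partial order to a total order gives 14.

14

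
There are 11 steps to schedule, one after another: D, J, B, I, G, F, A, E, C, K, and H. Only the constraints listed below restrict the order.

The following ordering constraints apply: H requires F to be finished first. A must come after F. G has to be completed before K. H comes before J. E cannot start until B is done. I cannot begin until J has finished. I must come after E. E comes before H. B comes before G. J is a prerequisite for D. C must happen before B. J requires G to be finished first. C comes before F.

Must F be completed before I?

Chaining the stated constraints: F → H → J → I.
So F must precede I in any valid ordering.

Yes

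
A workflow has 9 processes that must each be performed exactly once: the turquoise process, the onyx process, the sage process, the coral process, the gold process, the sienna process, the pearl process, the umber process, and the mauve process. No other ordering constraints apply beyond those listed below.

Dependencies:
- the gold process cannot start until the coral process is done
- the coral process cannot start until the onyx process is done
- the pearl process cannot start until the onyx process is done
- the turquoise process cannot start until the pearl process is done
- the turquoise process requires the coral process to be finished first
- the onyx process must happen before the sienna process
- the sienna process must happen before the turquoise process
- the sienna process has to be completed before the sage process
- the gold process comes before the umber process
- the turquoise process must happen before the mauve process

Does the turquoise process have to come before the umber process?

Nothing in the constraints links the turquoise process and the umber process; they are unordered relative to each other.
A valid ordering placing the umber process before the turquoise process exists, so the answer is no.

No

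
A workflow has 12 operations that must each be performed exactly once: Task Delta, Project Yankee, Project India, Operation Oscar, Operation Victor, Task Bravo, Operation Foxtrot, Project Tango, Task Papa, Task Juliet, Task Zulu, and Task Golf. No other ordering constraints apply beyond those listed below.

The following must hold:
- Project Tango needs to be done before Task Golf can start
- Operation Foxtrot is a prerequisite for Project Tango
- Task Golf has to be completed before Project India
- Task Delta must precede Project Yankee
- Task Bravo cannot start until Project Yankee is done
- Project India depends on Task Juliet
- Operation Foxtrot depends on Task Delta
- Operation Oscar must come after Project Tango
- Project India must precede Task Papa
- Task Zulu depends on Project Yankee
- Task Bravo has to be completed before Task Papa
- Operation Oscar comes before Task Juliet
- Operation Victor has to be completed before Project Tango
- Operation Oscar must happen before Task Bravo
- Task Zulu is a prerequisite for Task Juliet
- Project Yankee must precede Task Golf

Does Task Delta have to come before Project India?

Tracing the constraints gives a chain: Task Delta → Project Yankee → Task Golf → Project India.
Hence Task Delta necessarily comes before Project India.

Yes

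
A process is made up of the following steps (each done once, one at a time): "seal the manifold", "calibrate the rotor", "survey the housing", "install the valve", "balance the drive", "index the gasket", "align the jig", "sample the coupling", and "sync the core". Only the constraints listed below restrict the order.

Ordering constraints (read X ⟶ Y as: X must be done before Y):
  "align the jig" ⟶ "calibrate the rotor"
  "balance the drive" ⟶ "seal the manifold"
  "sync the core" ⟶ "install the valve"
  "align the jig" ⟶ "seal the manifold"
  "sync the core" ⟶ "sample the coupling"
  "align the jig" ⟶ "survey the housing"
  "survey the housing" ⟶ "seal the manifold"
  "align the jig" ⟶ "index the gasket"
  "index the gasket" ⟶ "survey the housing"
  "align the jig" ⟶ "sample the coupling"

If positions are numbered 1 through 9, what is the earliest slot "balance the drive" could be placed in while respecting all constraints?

No constraint forces any other step before "balance the drive", so it can be placed first.

1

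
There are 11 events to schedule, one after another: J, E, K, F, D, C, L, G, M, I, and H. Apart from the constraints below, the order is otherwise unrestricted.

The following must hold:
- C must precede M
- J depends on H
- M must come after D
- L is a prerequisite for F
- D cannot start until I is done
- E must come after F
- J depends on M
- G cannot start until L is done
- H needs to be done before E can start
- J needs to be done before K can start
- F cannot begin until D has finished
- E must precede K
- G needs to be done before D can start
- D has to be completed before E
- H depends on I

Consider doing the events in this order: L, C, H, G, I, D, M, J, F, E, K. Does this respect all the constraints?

Here I comes after H.
Since I is required before H, the ordering is invalid.

No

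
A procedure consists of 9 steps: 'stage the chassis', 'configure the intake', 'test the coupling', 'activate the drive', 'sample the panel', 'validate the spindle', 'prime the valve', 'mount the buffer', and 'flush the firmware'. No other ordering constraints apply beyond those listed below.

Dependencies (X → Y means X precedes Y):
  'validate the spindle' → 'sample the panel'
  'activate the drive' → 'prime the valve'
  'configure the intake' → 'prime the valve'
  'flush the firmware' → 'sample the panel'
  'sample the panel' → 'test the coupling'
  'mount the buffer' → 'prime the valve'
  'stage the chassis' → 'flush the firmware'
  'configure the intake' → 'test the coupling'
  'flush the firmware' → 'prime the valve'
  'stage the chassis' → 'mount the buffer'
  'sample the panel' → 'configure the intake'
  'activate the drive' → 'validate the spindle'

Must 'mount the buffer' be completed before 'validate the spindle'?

No

'mount the buffer' and 'validate the spindle' are not related by any chain of constraints.
A valid ordering placing 'validate the spindle' before 'mount the buffer' exists, so the answer is no.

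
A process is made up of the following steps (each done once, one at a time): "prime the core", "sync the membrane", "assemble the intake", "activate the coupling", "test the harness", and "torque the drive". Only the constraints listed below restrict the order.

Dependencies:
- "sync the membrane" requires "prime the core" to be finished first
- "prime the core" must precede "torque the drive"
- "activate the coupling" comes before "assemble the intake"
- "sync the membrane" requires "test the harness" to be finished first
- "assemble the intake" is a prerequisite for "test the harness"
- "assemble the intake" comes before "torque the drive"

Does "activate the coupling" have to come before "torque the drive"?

Yes

Following the dependencies: "activate the coupling" → "assemble the intake" → "torque the drive".
That forces "activate the coupling" before "torque the drive" in every valid schedule.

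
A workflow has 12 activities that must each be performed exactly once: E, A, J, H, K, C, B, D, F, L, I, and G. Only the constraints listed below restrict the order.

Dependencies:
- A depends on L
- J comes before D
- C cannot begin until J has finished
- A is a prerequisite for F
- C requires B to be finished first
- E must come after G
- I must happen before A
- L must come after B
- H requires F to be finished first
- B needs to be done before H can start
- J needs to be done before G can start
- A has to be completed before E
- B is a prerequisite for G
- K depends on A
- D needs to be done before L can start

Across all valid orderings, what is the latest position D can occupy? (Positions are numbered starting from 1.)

The activities that are forced after D, directly or by a chain of constraints, are E, A, H, K, F, L. That's 6 activities.
With 6 mandatory successors out of 12 activities total, the latest slot for D is 12−6 = 6, and it's reachable by doing all non-successors before D.

6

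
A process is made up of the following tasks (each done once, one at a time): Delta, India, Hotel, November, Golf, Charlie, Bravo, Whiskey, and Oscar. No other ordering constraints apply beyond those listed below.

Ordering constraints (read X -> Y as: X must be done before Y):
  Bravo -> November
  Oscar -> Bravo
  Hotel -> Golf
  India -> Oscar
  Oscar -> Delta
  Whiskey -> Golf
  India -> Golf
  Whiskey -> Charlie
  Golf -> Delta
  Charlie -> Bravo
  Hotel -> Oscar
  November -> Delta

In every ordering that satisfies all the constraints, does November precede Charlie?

In fact the dependencies run the other way: Charlie → Bravo → November.
So November does not have to come before Charlie — it cannot.

No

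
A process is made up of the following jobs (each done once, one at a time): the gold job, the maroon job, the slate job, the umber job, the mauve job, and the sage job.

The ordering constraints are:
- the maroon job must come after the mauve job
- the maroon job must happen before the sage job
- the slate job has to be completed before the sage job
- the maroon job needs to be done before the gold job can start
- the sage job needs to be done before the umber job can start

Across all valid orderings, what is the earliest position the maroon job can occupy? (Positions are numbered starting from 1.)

2

The only job forced before the maroon job (directly or transitively) is the mauve job.
So at minimum 1 job comes before the maroon job, putting the maroon job no earlier than position 2. That position is achievable by scheduling exactly that predecessor first.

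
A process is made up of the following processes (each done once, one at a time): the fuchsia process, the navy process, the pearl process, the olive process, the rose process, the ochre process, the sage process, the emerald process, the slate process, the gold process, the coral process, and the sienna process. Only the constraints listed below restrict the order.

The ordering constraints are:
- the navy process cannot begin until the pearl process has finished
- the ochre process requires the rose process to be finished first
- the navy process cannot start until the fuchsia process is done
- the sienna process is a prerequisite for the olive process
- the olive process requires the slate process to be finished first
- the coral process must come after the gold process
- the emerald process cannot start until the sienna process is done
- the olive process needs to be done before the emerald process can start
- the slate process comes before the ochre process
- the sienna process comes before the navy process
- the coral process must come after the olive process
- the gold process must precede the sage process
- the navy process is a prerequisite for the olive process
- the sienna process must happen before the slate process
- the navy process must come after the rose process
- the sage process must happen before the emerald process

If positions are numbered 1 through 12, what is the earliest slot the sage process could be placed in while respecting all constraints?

2

Working backwards through the constraints from the sage process, its only required predecessor is the gold process.
With 1 mandatory predecessor, the earliest the sage process can sit is position 1+1 = 2, and placing just that one first achieves it.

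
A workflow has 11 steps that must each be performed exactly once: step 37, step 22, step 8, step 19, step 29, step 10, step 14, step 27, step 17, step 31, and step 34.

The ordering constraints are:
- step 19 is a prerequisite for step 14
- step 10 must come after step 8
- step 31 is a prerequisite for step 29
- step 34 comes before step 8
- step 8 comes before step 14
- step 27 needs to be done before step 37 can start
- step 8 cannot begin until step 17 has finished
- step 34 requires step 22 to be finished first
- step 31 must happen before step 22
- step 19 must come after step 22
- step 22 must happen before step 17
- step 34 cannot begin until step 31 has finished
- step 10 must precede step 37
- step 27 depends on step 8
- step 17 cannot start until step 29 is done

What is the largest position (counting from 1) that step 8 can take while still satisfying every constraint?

7

Following every chain forward from step 8, the steps that must come later are step 37, step 10, step 14, step 27 — 4 of them.
With 4 mandatory successors out of 11 steps total, the latest slot for step 8 is 11−4 = 7, and it's reachable by doing all non-successors before step 8.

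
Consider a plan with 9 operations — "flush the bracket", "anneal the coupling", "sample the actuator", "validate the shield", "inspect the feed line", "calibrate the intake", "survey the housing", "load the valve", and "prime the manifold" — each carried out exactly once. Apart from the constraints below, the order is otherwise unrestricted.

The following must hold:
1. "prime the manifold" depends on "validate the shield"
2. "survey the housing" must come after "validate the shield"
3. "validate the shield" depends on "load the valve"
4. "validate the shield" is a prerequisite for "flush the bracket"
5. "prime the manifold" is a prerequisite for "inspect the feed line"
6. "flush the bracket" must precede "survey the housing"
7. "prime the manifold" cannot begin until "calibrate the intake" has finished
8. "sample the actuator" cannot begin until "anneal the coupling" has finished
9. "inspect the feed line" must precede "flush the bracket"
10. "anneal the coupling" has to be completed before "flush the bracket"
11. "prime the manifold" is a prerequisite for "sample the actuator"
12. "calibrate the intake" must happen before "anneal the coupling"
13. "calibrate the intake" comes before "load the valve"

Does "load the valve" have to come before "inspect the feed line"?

Tracing the constraints gives a chain: "load the valve" → "validate the shield" → "prime the manifold" → "inspect the feed line".
Hence "load the valve" necessarily comes before "inspect the feed line".

Yes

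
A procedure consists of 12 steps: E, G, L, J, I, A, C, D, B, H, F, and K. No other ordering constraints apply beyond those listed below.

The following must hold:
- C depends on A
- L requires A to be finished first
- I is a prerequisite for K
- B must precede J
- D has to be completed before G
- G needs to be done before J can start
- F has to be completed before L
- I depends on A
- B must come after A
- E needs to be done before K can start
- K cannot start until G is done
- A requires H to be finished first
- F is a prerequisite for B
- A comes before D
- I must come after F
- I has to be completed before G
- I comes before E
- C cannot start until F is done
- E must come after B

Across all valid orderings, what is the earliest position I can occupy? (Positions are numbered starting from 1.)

4

Working backwards through the constraints from I, its full set of required predecessors is A, H, F — 3 of them.
With 3 mandatory predecessors, the earliest I can sit is position 3+1 = 4, and placing just those 3 first achieves it.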